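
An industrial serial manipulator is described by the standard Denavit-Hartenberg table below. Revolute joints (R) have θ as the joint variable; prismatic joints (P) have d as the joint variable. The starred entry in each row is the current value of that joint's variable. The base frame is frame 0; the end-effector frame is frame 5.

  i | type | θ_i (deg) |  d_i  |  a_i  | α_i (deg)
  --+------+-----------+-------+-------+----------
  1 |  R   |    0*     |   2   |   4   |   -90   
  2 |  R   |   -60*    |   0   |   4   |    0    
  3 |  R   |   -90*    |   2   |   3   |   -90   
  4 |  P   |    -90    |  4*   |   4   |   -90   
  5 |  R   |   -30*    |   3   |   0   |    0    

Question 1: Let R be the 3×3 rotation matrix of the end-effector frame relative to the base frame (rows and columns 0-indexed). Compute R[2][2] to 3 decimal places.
End-effector z-axis (col 2 of R) = (-0.8660,-0.0000,0.5000)
R[2][2] = 0.5000

0.500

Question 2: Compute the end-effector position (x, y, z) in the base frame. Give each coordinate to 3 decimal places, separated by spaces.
2.804 6.000 11.928

after link 1: o_1 = (4.0000, 0.0000, 2.0000)
after link 2: o_2 = (6.0000, -0.0000, 5.4641)
after link 3: o_3 = (3.4019, 2.0000, 6.9641)
after link 4: o_4 = (5.4019, 6.0000, 10.4282)
after link 5: o_5 = (2.8038, 6.0000, 11.9282)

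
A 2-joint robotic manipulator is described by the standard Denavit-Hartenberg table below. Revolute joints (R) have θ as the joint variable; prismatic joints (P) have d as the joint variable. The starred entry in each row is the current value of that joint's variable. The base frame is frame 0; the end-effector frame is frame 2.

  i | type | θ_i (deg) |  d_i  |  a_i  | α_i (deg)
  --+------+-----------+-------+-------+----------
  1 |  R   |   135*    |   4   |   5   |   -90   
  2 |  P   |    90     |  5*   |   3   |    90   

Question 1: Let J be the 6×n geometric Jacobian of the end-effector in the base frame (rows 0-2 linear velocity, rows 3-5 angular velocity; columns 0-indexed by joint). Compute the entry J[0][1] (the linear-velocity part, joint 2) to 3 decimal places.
-0.707

prismatic axis z_1 = (-0.7071,-0.7071,0.0000)
J_v[:, 1] = z_1; J_ω[:, 1] = (0,0,0)
entry J[0][1] = -0.7071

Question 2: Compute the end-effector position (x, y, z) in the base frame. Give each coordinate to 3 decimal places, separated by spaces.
-7.071 0.000 1.000

after link 1: o_1 = (-3.5355, 3.5355, 4.0000)
after link 2: o_2 = (-7.0711, 0.0000, 1.0000)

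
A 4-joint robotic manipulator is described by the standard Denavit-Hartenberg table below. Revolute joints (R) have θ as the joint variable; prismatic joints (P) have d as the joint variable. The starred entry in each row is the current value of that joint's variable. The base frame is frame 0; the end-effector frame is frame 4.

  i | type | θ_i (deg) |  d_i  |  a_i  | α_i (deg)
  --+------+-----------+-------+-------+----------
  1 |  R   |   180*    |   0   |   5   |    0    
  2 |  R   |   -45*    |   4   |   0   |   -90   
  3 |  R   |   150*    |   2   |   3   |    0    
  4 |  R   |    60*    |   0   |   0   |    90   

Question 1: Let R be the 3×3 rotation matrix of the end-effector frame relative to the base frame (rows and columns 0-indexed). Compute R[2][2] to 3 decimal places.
-0.866

End-effector z-axis (col 2 of R) = (0.3536,-0.3536,-0.8660)
R[2][2] = -0.8660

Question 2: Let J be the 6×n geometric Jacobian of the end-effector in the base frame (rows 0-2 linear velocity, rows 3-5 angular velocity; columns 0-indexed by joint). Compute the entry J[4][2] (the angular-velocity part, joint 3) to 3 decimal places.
axis z_2 = (-0.7071,-0.7071,0.0000); lever o_n−o_2 = (0.4229,-3.2513,-1.5000)
cross product → J_v[:, 2] = (1.0607,-1.0607,2.5981)
J_ω[:, 2] = z_2
entry J[4][2] = -0.7071

-0.707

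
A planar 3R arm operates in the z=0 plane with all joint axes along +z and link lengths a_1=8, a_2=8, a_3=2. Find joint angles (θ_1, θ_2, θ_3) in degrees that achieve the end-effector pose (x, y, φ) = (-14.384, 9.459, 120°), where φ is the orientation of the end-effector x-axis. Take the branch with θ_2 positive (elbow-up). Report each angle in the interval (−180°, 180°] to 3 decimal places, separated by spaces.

wrist centre = target − a_3·(cos φ, sin φ) = (-13.3840, 7.7269)
cos θ_2 = (238.8372−8²−8²)/(2·8·8) = 0.8659; θ_2 = 30.0126° (elbow-up)
β = atan2(7.7269,-13.3840) = 150.0010°; ψ = atan2(4.0015,14.9273) = 15.0063°
θ_1 = β − ψ = 134.9947°
θ_3 = φ − θ_1 − θ_2 = -45.0073° (wrapped to (-180°,180°])

134.995 30.013 -45.007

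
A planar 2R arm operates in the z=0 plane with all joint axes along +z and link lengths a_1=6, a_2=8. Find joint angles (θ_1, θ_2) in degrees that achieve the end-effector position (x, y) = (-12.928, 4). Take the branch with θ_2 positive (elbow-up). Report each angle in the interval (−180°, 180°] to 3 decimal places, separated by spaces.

cos θ_2 = (183.1332−6²−8²)/(2·6·8) = 0.8660; θ_2 = 30.0063° (elbow-up)
β = atan2(4.0000,-12.9280) = 162.8076°; ψ = atan2(4.0008,12.9278) = 17.1957°
θ_1 = β − ψ = 145.6119°

145.612 30.006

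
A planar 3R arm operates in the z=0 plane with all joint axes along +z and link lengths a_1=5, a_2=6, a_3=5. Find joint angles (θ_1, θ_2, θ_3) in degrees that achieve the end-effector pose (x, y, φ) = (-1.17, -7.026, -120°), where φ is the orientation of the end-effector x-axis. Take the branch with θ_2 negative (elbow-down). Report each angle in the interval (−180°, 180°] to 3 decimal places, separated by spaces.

30.004 -150.004 -0.001

wrist centre = target − a_3·(cos φ, sin φ) = (1.3300, -2.6959)
cos θ_2 = (9.0366−5²−6²)/(2·5·6) = -0.8661; θ_2 = -150.0035° (elbow-down)
β = atan2(-2.6959,1.3300) = -63.7407°; ψ = atan2(-2.9997,-0.1963) = -93.7448°
θ_1 = β − ψ = 30.0041°
θ_3 = φ − θ_1 − θ_2 = -0.0006° (wrapped to (-180°,180°])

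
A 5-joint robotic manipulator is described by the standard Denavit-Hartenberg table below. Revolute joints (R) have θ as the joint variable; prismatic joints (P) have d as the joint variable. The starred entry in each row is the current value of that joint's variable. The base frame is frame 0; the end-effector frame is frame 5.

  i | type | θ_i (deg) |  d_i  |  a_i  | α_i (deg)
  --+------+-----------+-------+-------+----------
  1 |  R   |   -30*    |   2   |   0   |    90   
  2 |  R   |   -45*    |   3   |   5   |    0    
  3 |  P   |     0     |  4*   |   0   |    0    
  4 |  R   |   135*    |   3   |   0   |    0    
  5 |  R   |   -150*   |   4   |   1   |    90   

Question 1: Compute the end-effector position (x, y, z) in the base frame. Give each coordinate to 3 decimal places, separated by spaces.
-3.505 -14.142 -2.402

after link 1: o_1 = (0.0000, 0.0000, 2.0000)
after link 2: o_2 = (1.5619, -4.3658, -1.5355)
after link 3: o_3 = (-0.4381, -7.8299, -1.5355)
after link 4: o_4 = (-1.9381, -10.4280, -1.5355)
after link 5: o_5 = (-3.5051, -14.1421, -2.4016)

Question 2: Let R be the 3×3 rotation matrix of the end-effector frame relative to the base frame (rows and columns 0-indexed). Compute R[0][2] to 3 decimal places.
End-effector z-axis (col 2 of R) = (-0.7500,0.4330,-0.5000)
R[0][2] = -0.7500

-0.750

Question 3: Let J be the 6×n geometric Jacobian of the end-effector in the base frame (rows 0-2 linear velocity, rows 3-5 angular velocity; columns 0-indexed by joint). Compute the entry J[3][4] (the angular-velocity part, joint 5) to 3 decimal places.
axis z_4 = (-0.5000,-0.8660,0.0000); lever o_n−o_4 = (-1.5670,-3.7141,-0.8660)
cross product → J_v[:, 4] = (0.7500,-0.4330,0.5000)
J_ω[:, 4] = z_4
entry J[3][4] = -0.5000

-0.500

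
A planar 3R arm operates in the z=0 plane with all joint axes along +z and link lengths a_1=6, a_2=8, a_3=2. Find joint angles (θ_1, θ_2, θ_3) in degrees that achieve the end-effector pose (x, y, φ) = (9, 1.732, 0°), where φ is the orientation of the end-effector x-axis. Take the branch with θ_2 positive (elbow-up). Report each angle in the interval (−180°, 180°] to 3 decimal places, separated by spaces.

wrist centre = target − a_3·(cos φ, sin φ) = (7.0000, 1.7320)
cos θ_2 = (51.9998−6²−8²)/(2·6·8) = -0.5000; θ_2 = 120.0001° (elbow-up)
β = atan2(1.7320,7.0000) = 13.8975°; ψ = atan2(6.9282,2.0000) = 73.8980°
θ_1 = β − ψ = -60.0005°
θ_3 = φ − θ_1 − θ_2 = -59.9996° (wrapped to (-180°,180°])

-60.000 120.000 -60.000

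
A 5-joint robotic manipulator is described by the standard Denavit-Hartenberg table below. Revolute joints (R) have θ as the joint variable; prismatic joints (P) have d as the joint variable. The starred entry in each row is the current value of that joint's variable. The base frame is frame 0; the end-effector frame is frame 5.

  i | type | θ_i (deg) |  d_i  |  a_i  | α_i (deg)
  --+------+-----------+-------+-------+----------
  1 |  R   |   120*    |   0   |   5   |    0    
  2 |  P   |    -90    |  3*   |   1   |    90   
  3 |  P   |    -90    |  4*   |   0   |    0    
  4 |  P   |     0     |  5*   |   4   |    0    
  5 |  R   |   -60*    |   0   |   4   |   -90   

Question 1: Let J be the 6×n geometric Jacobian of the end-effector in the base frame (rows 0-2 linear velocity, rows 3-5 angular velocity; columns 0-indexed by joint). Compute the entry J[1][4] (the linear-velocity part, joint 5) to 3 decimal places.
1.000

axis z_4 = (0.5000,-0.8660,0.0000); lever o_n−o_4 = (-3.0000,-1.7321,-2.0000)
cross product → J_v[:, 4] = (1.7321,1.0000,-3.4641)
J_ω[:, 4] = z_4
entry J[1][4] = 1.0000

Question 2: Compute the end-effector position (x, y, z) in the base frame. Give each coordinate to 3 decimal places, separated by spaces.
-0.134 -4.696 -3.000

after link 1: o_1 = (-2.5000, 4.3301, 0.0000)
after link 2: o_2 = (-1.6340, 4.8301, 3.0000)
after link 3: o_3 = (0.3660, 1.3660, 3.0000)
after link 4: o_4 = (2.8660, -2.9641, -1.0000)
after link 5: o_5 = (-0.1340, -4.6962, -3.0000)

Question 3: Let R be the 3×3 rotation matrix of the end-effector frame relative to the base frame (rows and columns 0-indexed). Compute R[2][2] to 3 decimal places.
End-effector z-axis (col 2 of R) = (0.4330,0.2500,-0.8660)
R[2][2] = -0.8660

-0.866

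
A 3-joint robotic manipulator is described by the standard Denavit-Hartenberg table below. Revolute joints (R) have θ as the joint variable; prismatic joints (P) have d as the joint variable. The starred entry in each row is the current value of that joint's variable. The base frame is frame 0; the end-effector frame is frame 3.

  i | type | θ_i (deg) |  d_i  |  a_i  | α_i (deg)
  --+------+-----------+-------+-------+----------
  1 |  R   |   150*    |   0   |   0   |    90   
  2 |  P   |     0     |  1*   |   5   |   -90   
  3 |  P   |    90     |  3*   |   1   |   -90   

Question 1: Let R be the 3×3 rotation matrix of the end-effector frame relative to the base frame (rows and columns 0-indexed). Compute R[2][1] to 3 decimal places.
-1.000

End-effector y-axis (col 1 of R) = (0.0000,-0.0000,-1.0000)
R[2][1] = -1.0000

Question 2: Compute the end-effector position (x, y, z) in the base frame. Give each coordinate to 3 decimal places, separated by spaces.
after link 1: o_1 = (0.0000, 0.0000, 0.0000)
after link 2: o_2 = (-3.8301, 3.3660, 0.0000)
after link 3: o_3 = (-4.3301, 2.5000, 3.0000)

-4.330 2.500 3.000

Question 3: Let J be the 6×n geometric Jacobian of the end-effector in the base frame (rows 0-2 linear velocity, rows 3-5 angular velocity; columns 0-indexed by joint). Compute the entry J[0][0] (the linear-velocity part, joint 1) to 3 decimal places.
-2.500

axis z_0 = ẑ; lever o_n−o_0 = (-4.3301,2.5000,3.0000)
cross product → J_v[:, 0] = (-2.5000,-4.3301,0.0000)
J_ω[:, 0] = z_0
entry J[0][0] = -2.5000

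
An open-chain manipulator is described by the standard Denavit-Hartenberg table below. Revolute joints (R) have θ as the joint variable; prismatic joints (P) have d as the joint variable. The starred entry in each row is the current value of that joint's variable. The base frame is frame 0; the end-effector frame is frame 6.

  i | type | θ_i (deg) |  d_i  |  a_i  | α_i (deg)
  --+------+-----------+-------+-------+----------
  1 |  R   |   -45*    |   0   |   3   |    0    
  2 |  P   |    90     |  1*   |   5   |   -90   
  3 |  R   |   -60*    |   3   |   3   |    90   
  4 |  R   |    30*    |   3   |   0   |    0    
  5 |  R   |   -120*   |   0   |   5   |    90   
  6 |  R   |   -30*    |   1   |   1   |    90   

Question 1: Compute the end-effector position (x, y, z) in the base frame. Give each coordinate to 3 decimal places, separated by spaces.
after link 1: o_1 = (2.1213, -2.1213, 0.0000)
after link 2: o_2 = (5.6569, 1.4142, 1.0000)
after link 3: o_3 = (4.5962, 4.5962, 3.5981)
after link 4: o_4 = (2.7591, 2.7591, 5.0981)
after link 5: o_5 = (6.2946, -0.7765, 5.0981)
after link 6: o_6 = (6.8596, -1.4362, 3.9821)

6.860 -1.436 3.982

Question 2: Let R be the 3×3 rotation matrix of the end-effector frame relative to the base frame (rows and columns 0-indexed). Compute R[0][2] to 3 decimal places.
End-effector z-axis (col 2 of R) = (0.1768,0.8839,-0.4330)
R[0][2] = 0.1768

0.177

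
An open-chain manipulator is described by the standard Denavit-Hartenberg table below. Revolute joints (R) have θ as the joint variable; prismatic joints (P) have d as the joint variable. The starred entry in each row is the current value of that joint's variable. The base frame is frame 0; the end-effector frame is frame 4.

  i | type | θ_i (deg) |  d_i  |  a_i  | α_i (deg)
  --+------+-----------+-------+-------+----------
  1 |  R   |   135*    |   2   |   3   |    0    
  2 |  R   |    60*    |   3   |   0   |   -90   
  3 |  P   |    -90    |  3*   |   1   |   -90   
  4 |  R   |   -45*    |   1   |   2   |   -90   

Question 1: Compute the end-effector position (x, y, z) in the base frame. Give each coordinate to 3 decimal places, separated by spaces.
-1.945 -2.401 7.414

after link 1: o_1 = (-2.1213, 2.1213, 2.0000)
after link 2: o_2 = (-2.1213, 2.1213, 5.0000)
after link 3: o_3 = (-1.3449, -0.7765, 6.0000)
after link 4: o_4 = (-1.9448, -2.4013, 7.4142)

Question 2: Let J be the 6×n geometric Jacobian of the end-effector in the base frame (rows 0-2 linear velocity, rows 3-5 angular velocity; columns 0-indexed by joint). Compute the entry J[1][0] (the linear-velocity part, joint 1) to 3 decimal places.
axis z_0 = ẑ; lever o_n−o_0 = (-1.9448,-2.4013,7.4142)
cross product → J_v[:, 0] = (2.4013,-1.9448,0.0000)
J_ω[:, 0] = z_0
entry J[1][0] = -1.9448

-1.945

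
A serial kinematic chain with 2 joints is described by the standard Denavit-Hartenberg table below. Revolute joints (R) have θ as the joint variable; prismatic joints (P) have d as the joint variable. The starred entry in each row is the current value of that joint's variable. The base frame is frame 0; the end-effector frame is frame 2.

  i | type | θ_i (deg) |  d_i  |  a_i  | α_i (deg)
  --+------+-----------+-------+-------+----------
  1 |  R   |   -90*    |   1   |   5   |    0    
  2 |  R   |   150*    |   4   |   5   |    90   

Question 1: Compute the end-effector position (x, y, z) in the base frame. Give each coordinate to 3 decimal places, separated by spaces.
after link 1: o_1 = (0.0000, -5.0000, 1.0000)
after link 2: o_2 = (2.5000, -0.6699, 5.0000)

2.500 -0.670 5.000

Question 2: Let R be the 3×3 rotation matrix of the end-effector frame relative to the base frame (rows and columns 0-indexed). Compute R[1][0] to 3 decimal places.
End-effector x-axis (col 0 of R) = (0.5000,0.8660,0.0000)
R[1][0] = 0.8660

0.866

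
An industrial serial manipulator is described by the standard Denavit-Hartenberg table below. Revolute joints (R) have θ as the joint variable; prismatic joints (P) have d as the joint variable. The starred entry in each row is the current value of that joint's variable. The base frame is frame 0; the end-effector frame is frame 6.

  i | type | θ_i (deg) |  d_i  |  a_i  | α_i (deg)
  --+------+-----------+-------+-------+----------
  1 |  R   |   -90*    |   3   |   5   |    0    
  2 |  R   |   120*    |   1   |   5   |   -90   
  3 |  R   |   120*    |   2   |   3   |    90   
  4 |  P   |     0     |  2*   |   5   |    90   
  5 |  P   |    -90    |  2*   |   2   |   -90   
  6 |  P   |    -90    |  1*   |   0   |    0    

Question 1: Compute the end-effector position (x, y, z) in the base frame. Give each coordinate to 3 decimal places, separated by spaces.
after link 1: o_1 = (0.0000, -5.0000, 3.0000)
after link 2: o_2 = (4.3301, -2.5000, 4.0000)
after link 3: o_3 = (2.0311, -1.5179, 1.4019)
after link 4: o_4 = (1.3660, -1.9019, -3.9282)
after link 5: o_5 = (0.8660, -4.5000, -2.9282)
after link 6: o_6 = (0.4330, -4.7500, -3.7942)

0.433 -4.750 -3.794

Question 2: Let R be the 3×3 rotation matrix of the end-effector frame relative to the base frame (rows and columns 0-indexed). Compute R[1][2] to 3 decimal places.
-0.250

End-effector z-axis (col 2 of R) = (-0.4330,-0.2500,-0.8660)
R[1][2] = -0.2500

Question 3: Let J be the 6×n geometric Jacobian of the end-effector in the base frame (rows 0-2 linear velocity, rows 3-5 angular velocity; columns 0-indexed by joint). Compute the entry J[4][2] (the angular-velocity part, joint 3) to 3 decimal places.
axis z_2 = (-0.5000,0.8660,0.0000); lever o_n−o_2 = (-3.8971,-2.2500,-7.7942)
cross product → J_v[:, 2] = (-6.7500,-3.8971,4.5000)
J_ω[:, 2] = z_2
entry J[4][2] = 0.8660

0.866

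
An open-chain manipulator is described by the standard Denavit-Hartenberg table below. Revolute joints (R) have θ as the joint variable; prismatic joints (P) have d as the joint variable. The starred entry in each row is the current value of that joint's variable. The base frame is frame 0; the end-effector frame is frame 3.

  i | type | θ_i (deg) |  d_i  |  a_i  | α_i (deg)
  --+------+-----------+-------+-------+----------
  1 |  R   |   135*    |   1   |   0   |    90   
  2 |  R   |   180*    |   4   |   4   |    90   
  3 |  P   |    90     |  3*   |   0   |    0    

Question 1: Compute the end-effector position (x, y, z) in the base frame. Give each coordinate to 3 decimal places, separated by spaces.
after link 1: o_1 = (0.0000, 0.0000, 1.0000)
after link 2: o_2 = (5.6569, -0.0000, 1.0000)
after link 3: o_3 = (5.6569, -0.0000, 4.0000)

5.657 -0.000 4.000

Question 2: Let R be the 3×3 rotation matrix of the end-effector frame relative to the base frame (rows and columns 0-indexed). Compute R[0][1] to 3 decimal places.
End-effector y-axis (col 1 of R) = (-0.7071,0.7071,-0.0000)
R[0][1] = -0.7071

-0.707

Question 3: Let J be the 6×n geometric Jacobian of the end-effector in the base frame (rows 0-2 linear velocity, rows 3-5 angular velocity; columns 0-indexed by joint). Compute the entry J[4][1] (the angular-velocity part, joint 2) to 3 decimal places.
axis z_1 = (0.7071,0.7071,0.0000); lever o_n−o_1 = (5.6569,-0.0000,3.0000)
cross product → J_v[:, 1] = (2.1213,-2.1213,-4.0000)
J_ω[:, 1] = z_1
entry J[4][1] = 0.7071

0.707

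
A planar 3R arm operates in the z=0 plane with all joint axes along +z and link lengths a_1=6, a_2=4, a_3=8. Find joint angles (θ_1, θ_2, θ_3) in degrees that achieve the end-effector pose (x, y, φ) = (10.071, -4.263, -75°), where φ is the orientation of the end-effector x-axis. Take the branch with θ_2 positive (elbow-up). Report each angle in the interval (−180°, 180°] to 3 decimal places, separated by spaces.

wrist centre = target − a_3·(cos φ, sin φ) = (8.0004, 3.4644)
cos θ_2 = (76.0093−6²−4²)/(2·6·4) = 0.5002; θ_2 = 59.9872° (elbow-up)
β = atan2(3.4644,8.0004) = 23.4139°; ψ = atan2(3.4637,8.0008) = 23.4085°
θ_1 = β − ψ = 0.0054°
θ_3 = φ − θ_1 − θ_2 = -134.9926° (wrapped to (-180°,180°])

0.005 59.987 -134.993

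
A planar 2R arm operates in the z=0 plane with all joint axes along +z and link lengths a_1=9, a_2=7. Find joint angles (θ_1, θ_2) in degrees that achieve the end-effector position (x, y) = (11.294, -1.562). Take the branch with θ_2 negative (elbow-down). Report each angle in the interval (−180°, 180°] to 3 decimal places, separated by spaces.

30.002 -90.003

cos θ_2 = (129.9943−9²−7²)/(2·9·7) = -0.0000; θ_2 = -90.0026° (elbow-down)
β = atan2(-1.5620,11.2940) = -7.8743°; ψ = atan2(-7.0000,8.9997) = -37.8760°
θ_1 = β − ψ = 30.0017°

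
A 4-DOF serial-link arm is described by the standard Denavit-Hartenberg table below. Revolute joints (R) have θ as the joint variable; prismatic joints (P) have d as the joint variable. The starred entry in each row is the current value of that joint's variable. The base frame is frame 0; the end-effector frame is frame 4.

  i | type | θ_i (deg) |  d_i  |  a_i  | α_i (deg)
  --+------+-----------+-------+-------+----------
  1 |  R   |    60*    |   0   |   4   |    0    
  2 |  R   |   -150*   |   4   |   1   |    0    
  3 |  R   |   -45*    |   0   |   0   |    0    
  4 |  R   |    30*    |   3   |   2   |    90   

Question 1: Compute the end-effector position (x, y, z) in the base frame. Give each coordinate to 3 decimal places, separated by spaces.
1.482 0.532 7.000

after link 1: o_1 = (2.0000, 3.4641, 0.0000)
after link 2: o_2 = (2.0000, 2.4641, 4.0000)
after link 3: o_3 = (2.0000, 2.4641, 4.0000)
after link 4: o_4 = (1.4824, 0.5322, 7.0000)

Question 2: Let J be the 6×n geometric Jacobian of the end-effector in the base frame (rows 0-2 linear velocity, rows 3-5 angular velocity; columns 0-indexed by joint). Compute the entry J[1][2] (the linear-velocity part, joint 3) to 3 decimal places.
-0.518

axis z_2 = (0.0000,0.0000,1.0000); lever o_n−o_2 = (-0.5176,-1.9319,3.0000)
cross product → J_v[:, 2] = (1.9319,-0.5176,0.0000)
J_ω[:, 2] = z_2
entry J[1][2] = -0.5176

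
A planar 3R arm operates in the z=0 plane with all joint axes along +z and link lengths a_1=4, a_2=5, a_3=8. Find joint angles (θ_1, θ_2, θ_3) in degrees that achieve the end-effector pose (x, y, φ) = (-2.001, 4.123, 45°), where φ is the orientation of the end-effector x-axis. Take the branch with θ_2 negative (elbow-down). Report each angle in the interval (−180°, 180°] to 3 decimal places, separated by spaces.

wrist centre = target − a_3·(cos φ, sin φ) = (-7.6579, -1.5339)
cos θ_2 = (60.9954−4²−5²)/(2·4·5) = 0.4999; θ_2 = -60.0075° (elbow-down)
β = atan2(-1.5339,-7.6579) = -168.6736°; ψ = atan2(-4.3305,6.4994) = -33.6748°
θ_1 = β − ψ = -134.9988°
θ_3 = φ − θ_1 − θ_2 = -119.9936° (wrapped to (-180°,180°])

-134.999 -60.008 -119.994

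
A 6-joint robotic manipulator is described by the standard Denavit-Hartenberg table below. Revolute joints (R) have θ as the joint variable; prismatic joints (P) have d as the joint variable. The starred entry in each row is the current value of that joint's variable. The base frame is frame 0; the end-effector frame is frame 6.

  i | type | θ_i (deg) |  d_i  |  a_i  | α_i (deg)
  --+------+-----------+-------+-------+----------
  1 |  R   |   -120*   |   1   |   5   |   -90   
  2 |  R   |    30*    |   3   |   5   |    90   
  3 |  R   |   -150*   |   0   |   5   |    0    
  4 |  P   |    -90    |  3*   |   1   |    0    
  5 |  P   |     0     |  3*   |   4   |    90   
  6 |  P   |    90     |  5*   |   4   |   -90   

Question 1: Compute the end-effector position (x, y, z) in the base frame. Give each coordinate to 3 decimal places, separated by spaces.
0.266 -14.200 8.410

after link 1: o_1 = (-2.5000, -4.3301, 1.0000)
after link 2: o_2 = (-2.0670, -9.5801, -1.5000)
after link 3: o_3 = (-2.3571, -5.0825, 0.6651)
after link 4: o_4 = (-2.1405, -6.4396, 3.5131)
after link 5: o_5 = (0.9755, -7.9707, 7.1112)
after link 6: o_6 = (0.2655, -14.2003, 8.4103)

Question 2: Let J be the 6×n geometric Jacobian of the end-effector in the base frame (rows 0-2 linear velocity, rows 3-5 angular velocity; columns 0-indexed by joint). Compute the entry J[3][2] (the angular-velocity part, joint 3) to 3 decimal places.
-0.250

axis z_2 = (-0.2500,-0.4330,0.8660); lever o_n−o_2 = (2.3325,-4.6202,9.9103)
cross product → J_v[:, 2] = (-0.2901,4.4976,2.1651)
J_ω[:, 2] = z_2
entry J[3][2] = -0.2500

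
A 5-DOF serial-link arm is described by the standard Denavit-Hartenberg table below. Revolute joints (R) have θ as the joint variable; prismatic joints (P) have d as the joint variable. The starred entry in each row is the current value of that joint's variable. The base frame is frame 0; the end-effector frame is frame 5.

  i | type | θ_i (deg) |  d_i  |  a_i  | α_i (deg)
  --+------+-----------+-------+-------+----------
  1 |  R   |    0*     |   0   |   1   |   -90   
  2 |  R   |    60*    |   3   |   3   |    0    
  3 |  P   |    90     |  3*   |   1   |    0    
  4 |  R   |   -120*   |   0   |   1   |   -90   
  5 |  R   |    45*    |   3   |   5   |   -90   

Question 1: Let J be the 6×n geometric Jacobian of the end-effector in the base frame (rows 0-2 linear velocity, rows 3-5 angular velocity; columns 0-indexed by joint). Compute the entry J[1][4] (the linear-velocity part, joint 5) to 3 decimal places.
-3.536

axis z_4 = (-0.5000,0.0000,-0.8660); lever o_n−o_4 = (1.5619,-3.5355,-4.3658)
cross product → J_v[:, 4] = (-3.0619,-3.5355,1.7678)
J_ω[:, 4] = z_4
entry J[1][4] = -3.5355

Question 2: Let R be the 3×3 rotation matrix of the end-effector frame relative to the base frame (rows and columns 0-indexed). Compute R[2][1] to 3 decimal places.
End-effector y-axis (col 1 of R) = (0.5000,-0.0000,0.8660)
R[2][1] = 0.8660

0.866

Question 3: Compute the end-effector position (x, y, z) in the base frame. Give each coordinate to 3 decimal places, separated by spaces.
4.062 2.464 -7.964

after link 1: o_1 = (1.0000, 0.0000, 0.0000)
after link 2: o_2 = (2.5000, 3.0000, -2.5981)
after link 3: o_3 = (1.6340, 6.0000, -3.0981)
after link 4: o_4 = (2.5000, 6.0000, -3.5981)
after link 5: o_5 = (4.0619, 2.4645, -7.9639)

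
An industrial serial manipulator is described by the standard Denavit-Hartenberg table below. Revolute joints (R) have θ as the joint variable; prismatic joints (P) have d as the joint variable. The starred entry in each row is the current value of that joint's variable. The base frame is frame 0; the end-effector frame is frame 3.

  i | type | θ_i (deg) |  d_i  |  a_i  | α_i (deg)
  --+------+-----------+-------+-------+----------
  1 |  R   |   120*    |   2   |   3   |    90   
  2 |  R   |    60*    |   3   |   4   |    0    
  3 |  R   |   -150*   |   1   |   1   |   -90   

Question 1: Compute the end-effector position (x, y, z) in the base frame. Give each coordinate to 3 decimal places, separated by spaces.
after link 1: o_1 = (-1.5000, 2.5981, 2.0000)
after link 2: o_2 = (0.0981, 5.8301, 5.4641)
after link 3: o_3 = (0.9641, 6.3301, 4.4641)

0.964 6.330 4.464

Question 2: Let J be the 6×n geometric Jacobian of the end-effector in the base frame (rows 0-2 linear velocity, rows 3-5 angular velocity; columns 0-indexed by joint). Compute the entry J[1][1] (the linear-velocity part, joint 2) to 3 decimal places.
-2.134

axis z_1 = (0.8660,0.5000,0.0000); lever o_n−o_1 = (2.4641,3.7321,2.4641)
cross product → J_v[:, 1] = (1.2321,-2.1340,2.0000)
J_ω[:, 1] = z_1
entry J[1][1] = -2.1340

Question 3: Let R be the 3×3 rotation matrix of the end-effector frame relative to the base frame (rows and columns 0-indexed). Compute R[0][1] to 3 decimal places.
End-effector y-axis (col 1 of R) = (-0.8660,-0.5000,-0.0000)
R[0][1] = -0.8660

-0.866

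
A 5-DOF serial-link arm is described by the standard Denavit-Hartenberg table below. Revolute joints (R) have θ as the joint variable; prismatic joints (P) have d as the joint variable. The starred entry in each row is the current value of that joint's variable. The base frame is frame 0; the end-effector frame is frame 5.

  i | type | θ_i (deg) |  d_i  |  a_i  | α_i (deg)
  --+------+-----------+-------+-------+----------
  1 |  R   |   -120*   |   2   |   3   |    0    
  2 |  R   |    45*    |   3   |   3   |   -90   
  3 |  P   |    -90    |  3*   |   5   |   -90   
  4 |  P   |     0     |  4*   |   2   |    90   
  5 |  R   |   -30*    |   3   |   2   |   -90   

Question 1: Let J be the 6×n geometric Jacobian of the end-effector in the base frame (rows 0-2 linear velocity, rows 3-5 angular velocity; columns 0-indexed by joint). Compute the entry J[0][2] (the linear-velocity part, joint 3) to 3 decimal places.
prismatic axis z_2 = (0.9659,0.2588,0.0000)
J_v[:, 2] = z_2; J_ω[:, 2] = (0,0,0)
entry J[0][2] = 0.9659

0.966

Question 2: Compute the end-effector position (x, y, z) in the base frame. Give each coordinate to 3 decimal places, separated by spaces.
5.848 -6.841 13.732

after link 1: o_1 = (-1.5000, -2.5981, 2.0000)
after link 2: o_2 = (-0.7235, -5.4959, 5.0000)
after link 3: o_3 = (2.1742, -4.7194, 10.0000)
after link 4: o_4 = (3.2095, -8.5831, 12.0000)
after link 5: o_5 = (5.8485, -6.8407, 13.7321)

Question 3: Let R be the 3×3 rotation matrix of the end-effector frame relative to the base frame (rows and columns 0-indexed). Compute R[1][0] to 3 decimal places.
0.483

End-effector x-axis (col 0 of R) = (-0.1294,0.4830,0.8660)
R[1][0] = 0.4830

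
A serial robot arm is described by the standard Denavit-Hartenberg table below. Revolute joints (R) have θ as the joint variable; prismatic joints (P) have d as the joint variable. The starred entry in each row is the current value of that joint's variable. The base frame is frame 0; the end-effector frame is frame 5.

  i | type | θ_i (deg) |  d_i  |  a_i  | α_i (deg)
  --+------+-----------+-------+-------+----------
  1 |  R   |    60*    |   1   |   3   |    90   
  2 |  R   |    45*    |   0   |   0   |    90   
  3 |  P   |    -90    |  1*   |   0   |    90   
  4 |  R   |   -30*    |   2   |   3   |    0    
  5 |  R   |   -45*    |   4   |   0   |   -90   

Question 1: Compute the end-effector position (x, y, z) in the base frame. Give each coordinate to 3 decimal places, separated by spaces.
after link 1: o_1 = (1.5000, 2.5981, 1.0000)
after link 2: o_2 = (1.5000, 2.5981, 1.0000)
after link 3: o_3 = (1.8536, 3.2104, 0.2929)
after link 4: o_4 = (-1.6339, 2.3662, -0.0607)
after link 5: o_5 = (-3.0481, -0.0833, -2.8891)

-3.048 -0.083 -2.889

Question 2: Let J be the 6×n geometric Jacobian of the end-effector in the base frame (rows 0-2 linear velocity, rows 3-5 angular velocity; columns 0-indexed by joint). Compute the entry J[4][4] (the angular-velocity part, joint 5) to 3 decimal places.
-0.612

axis z_4 = (-0.3536,-0.6124,-0.7071); lever o_n−o_4 = (-1.4142,-2.4495,-2.8284)
cross product → J_v[:, 4] = (0.0000,0.0000,0.0000)
J_ω[:, 4] = z_4
entry J[4][4] = -0.6124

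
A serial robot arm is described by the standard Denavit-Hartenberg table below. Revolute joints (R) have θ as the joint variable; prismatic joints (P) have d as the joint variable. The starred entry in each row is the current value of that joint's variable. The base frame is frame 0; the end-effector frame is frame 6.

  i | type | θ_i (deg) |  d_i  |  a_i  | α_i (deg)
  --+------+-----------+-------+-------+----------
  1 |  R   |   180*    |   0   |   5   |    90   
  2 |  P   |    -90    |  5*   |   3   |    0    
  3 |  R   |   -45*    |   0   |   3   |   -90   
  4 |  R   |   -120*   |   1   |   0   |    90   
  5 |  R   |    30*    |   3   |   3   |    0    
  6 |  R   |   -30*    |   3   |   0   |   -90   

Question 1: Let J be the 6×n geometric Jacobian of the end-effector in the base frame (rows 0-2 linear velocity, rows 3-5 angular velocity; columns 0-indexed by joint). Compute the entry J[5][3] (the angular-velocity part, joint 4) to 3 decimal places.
axis z_3 = (-0.7071,0.0000,-0.7071); lever o_n−o_3 = (-6.3606,-0.7500,2.8250)
cross product → J_v[:, 3] = (-0.5303,6.4952,0.5303)
J_ω[:, 3] = z_3
entry J[5][3] = -0.7071

-0.707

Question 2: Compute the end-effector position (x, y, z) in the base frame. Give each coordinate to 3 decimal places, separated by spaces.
-9.239 4.250 -2.296

after link 1: o_1 = (-5.0000, 0.0000, 0.0000)
after link 2: o_2 = (-5.0000, 5.0000, -3.0000)
after link 3: o_3 = (-2.8787, 5.0000, -5.1213)
after link 4: o_4 = (-3.5858, 5.0000, -5.8284)
after link 5: o_5 = (-7.4021, 5.7500, -4.1334)
after link 6: o_6 = (-9.2392, 4.2500, -2.2963)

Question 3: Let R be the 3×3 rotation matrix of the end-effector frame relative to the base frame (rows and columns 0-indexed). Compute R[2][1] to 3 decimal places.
-0.612

End-effector y-axis (col 1 of R) = (0.6124,0.5000,-0.6124)
R[2][1] = -0.6124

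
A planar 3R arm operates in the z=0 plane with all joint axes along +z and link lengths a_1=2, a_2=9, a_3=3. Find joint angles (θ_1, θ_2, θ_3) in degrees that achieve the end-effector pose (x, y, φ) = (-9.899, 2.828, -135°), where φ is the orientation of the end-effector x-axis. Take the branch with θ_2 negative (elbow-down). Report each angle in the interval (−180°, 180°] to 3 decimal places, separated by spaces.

wrist centre = target − a_3·(cos φ, sin φ) = (-7.7777, 4.9493)
cos θ_2 = (84.9881−2²−9²)/(2·2·9) = -0.0003; θ_2 = -90.0190° (elbow-down)
β = atan2(4.9493,-7.7777) = 147.5294°; ψ = atan2(-9.0000,1.9970) = -77.4893°
θ_1 = β − ψ = 225.0187°
θ_3 = φ − θ_1 − θ_2 = 90.0003° (wrapped to (-180°,180°])

-134.981 -90.019 90.000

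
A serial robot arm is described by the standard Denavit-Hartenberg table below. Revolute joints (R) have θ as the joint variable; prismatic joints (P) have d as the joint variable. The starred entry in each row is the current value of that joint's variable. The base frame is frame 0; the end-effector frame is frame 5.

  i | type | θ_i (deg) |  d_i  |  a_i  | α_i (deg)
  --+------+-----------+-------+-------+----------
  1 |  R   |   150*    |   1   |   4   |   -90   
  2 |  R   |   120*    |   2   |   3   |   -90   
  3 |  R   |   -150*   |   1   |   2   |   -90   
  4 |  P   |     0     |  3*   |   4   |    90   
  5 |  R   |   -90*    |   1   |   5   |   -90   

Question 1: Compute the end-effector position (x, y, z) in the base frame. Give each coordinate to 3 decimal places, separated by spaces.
-4.982 -0.897 4.768

after link 1: o_1 = (-3.4641, 2.0000, 1.0000)
after link 2: o_2 = (-3.1651, -0.4821, -1.5981)
after link 3: o_3 = (-3.6651, -1.3481, 0.4019)
after link 4: o_4 = (-6.8146, -4.8391, 2.1029)
after link 5: o_5 = (-4.9821, -0.8971, 4.7679)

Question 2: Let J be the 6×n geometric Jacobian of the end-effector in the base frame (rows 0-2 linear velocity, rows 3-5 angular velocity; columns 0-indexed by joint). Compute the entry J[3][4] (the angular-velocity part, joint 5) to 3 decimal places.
0.750

axis z_4 = (0.7500,-0.4330,0.5000); lever o_n−o_4 = (1.8325,3.9420,2.6651)
cross product → J_v[:, 4] = (-3.1250,-1.0825,3.7500)
J_ω[:, 4] = z_4
entry J[3][4] = 0.7500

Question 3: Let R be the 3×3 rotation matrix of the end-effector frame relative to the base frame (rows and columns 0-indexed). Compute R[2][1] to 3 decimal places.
End-effector y-axis (col 1 of R) = (-0.7500,0.4330,-0.5000)
R[2][1] = -0.5000

-0.500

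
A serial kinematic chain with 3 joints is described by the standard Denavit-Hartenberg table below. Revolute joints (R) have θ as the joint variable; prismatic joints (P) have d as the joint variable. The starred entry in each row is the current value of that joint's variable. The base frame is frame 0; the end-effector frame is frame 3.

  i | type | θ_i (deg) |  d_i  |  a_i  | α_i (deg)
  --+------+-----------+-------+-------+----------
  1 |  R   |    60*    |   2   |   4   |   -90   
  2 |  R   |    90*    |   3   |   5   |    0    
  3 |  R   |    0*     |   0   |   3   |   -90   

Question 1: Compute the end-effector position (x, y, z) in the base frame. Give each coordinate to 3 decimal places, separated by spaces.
after link 1: o_1 = (2.0000, 3.4641, 2.0000)
after link 2: o_2 = (-0.5981, 4.9641, -3.0000)
after link 3: o_3 = (-0.5981, 4.9641, -6.0000)

-0.598 4.964 -6.000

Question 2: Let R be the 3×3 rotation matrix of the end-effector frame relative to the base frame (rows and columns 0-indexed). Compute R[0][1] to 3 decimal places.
End-effector y-axis (col 1 of R) = (0.8660,-0.5000,-0.0000)
R[0][1] = 0.8660

0.866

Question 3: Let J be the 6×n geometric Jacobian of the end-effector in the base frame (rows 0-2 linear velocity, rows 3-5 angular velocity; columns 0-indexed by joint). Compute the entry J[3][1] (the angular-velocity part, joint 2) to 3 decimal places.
axis z_1 = (-0.8660,0.5000,0.0000); lever o_n−o_1 = (-2.5981,1.5000,-8.0000)
cross product → J_v[:, 1] = (-4.0000,-6.9282,-0.0000)
J_ω[:, 1] = z_1
entry J[3][1] = -0.8660

-0.866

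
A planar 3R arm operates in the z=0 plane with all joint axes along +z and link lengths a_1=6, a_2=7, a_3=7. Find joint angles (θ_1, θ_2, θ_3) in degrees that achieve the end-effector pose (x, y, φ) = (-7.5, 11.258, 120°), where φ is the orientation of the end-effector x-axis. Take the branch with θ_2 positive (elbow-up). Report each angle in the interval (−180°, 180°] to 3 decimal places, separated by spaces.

60.000 120.003 -60.003

wrist centre = target − a_3·(cos φ, sin φ) = (-4.0000, 5.1958)
cos θ_2 = (42.9966−6²−7²)/(2·6·7) = -0.5000; θ_2 = 120.0027° (elbow-up)
β = atan2(5.1958,-4.0000) = 127.5908°; ψ = atan2(6.0620,2.4997) = 67.5908°
θ_1 = β − ψ = 60.0000°
θ_3 = φ − θ_1 − θ_2 = -60.0027° (wrapped to (-180°,180°])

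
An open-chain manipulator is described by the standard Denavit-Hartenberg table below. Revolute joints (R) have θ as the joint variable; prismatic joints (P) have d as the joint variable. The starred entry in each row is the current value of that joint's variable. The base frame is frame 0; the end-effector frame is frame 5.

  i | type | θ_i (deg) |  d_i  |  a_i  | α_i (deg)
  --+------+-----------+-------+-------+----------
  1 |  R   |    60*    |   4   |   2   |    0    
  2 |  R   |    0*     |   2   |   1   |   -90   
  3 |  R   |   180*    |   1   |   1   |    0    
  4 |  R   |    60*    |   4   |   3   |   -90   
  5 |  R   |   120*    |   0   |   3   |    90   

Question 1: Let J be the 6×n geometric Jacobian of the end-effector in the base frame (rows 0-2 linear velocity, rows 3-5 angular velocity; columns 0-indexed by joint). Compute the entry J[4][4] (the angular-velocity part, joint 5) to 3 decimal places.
axis z_4 = (0.4330,0.7500,0.5000); lever o_n−o_4 = (2.6250,-0.6495,-1.2990)
cross product → J_v[:, 4] = (-0.6495,1.8750,-2.2500)
J_ω[:, 4] = z_4
entry J[4][4] = 0.7500

0.750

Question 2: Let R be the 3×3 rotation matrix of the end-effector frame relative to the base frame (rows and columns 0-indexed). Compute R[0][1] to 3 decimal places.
End-effector y-axis (col 1 of R) = (0.4330,0.7500,0.5000)
R[0][1] = 0.4330

0.433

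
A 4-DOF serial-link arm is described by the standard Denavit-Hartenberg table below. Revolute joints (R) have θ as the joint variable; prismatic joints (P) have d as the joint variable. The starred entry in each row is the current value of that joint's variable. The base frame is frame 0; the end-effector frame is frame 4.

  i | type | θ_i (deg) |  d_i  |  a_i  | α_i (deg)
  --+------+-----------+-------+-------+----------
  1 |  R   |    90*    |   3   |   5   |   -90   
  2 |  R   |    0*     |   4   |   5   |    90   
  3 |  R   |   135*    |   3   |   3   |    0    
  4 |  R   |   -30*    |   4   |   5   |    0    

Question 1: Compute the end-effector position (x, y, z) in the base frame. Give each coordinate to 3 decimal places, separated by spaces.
-10.951 6.585 10.000

after link 1: o_1 = (0.0000, 5.0000, 3.0000)
after link 2: o_2 = (-4.0000, 10.0000, 3.0000)
after link 3: o_3 = (-6.1213, 7.8787, 6.0000)
after link 4: o_4 = (-10.9509, 6.5846, 10.0000)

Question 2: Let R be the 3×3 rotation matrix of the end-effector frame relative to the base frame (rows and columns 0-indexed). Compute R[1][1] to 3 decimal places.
End-effector y-axis (col 1 of R) = (0.2588,-0.9659,0.0000)
R[1][1] = -0.9659

-0.966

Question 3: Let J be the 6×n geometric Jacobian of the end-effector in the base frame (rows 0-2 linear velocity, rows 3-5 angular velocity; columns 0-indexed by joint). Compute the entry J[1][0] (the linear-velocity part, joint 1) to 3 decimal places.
axis z_0 = ẑ; lever o_n−o_0 = (-10.9509,6.5846,10.0000)
cross product → J_v[:, 0] = (-6.5846,-10.9509,0.0000)
J_ω[:, 0] = z_0
entry J[1][0] = -10.9509

-10.951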